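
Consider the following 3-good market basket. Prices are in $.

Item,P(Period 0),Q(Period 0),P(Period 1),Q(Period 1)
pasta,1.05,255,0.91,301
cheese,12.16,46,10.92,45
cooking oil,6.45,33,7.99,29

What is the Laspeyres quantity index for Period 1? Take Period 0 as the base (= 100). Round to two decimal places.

100.99

Laspeyres quantity index uses base-period prices as weights.
ΣP(Period 0)·Q(Period 1) = 1.05×301 + 12.16×45 + 6.45×29 = 316.05 + 547.2 + 187.05 = 1050.3
ΣP(Period 0)·Q(Period 0) = 1.05×255 + 12.16×46 + 6.45×33 = 267.75 + 559.36 + 212.85 = 1039.96
Index = 1050.3 / 1039.96 × 100 = 100.9943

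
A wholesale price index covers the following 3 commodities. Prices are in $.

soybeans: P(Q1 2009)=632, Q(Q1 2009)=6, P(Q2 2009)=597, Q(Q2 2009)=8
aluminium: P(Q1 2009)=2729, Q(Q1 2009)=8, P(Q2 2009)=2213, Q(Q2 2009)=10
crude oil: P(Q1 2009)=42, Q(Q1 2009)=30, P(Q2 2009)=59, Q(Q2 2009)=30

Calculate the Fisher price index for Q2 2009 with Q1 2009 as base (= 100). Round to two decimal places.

85.55

Laspeyres component (base-period weights):
ΣP(Q2 2009)Q(Q1 2009) = 597×6 + 2213×8 + 59×30 = 3582 + 17704 + 1770 = 23056
ΣP(Q1 2009)Q(Q1 2009) = 632×6 + 2729×8 + 42×30 = 3792 + 21832 + 1260 = 26884
L = 23056 / 26884 × 100 = 85.7610
Paasche component (current-period weights):
ΣP(Q2 2009)Q(Q2 2009) = 597×8 + 2213×10 + 59×30 = 4776 + 22130 + 1770 = 28676
ΣP(Q1 2009)Q(Q2 2009) = 632×8 + 2729×10 + 42×30 = 5056 + 27290 + 1260 = 33606
P = 28676 / 33606 × 100 = 85.3300
Fisher = √(L × P) = √(85.7610 × 85.3300) = 85.5453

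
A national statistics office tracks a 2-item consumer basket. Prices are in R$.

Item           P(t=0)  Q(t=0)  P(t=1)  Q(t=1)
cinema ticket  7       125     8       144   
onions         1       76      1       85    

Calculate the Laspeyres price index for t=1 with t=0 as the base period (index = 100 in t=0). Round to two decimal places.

Laspeyres price index uses base-period quantities as weights.
ΣP(t=1)·Q(t=0) = 8×125 + 1×76 = 1000 + 76 = 1076
ΣP(t=0)·Q(t=0) = 7×125 + 1×76 = 875 + 76 = 951
Index = 1076 / 951 × 100 = 113.1441

113.14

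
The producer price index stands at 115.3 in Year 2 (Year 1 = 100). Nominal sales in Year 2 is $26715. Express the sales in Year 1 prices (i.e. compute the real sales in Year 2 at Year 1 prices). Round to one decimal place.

Real = Nominal ÷ (Index/100) = 26715 ÷ (115.3/100)
     = 26715 ÷ 1.153 = 23169.9913

23170.0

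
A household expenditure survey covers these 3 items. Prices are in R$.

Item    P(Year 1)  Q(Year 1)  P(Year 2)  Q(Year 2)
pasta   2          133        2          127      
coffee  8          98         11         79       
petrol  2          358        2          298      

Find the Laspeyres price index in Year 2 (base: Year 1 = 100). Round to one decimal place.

Laspeyres price index uses base-period quantities as weights.
ΣP(Year 2)·Q(Year 1) = 2×133 + 11×98 + 2×358 = 266 + 1078 + 716 = 2060
ΣP(Year 1)·Q(Year 1) = 2×133 + 8×98 + 2×358 = 266 + 784 + 716 = 1766
Index = 2060 / 1766 × 100 = 116.6478

116.6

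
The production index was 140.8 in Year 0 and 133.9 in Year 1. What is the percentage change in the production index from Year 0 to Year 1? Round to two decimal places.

Change = (133.9 − 140.8) / 140.8 × 100
       = -6.9 / 140.8 × 100 = -4.9006%

-4.90%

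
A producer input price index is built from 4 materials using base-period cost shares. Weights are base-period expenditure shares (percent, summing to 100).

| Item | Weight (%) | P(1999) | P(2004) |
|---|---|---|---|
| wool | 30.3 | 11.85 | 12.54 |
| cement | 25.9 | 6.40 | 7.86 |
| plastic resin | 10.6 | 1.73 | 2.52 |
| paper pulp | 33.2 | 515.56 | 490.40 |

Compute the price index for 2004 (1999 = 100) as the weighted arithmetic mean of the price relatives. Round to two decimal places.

wool: 30.3 × (12.54/11.85) = 30.3 × 1.058228 = 32.0643
cement: 25.9 × (7.86/6.40) = 25.9 × 1.228125 = 31.8084
plastic resin: 10.6 × (2.52/1.73) = 10.6 × 1.456647 = 15.4405
paper pulp: 33.2 × (490.40/515.56) = 33.2 × 0.951199 = 31.5798
Index = Σ wᵢ·(p₁ᵢ/p₀ᵢ) = 32.0643 + 31.8084 + 15.4405 + 31.5798 = 110.8930

110.89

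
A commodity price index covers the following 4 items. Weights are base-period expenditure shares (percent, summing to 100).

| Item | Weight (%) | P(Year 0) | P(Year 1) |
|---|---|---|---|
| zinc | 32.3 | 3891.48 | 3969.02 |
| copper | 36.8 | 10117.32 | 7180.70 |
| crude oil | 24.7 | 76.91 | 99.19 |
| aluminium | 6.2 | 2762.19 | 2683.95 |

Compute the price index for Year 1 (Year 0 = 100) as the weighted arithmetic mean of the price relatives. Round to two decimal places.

96.94

zinc: 32.3 × (3969.02/3891.48) = 32.3 × 1.019926 = 32.9436
copper: 36.8 × (7180.70/10117.32) = 36.8 × 0.709743 = 26.1186
crude oil: 24.7 × (99.19/76.91) = 24.7 × 1.289689 = 31.8553
aluminium: 6.2 × (2683.95/2762.19) = 6.2 × 0.971675 = 6.0244
Index = Σ wᵢ·(p₁ᵢ/p₀ᵢ) = 32.9436 + 26.1186 + 31.8553 + 6.0244 = 96.9419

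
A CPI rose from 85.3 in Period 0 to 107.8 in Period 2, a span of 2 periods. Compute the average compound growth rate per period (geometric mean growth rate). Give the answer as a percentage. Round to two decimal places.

Growth factor = (107.8/85.3)^(1/2) = (1.263775)^(1/2) = 1.124177
Growth rate = 1.124177 − 1 = 0.124177 = 12.4177%

12.42%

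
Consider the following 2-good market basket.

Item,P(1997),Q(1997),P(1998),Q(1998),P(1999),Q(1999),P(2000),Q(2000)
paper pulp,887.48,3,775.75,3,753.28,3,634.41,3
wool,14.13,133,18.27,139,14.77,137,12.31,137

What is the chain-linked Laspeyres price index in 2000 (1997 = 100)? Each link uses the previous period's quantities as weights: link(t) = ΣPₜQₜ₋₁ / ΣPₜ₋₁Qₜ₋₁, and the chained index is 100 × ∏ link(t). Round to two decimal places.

Link 1997→1998:
ΣP(1998)Q(1997) = 775.75×3 + 18.27×133 = 2327.25 + 2429.91 = 4757.16
ΣP(1997)Q(1997) = 887.48×3 + 14.13×133 = 2662.44 + 1879.29 = 4541.73
link = 4757.16/4541.73 = 1.047433
Link 1998→1999:
ΣP(1999)Q(1998) = 753.28×3 + 14.77×139 = 2259.84 + 2053.03 = 4312.87
ΣP(1998)Q(1998) = 775.75×3 + 18.27×139 = 2327.25 + 2539.53 = 4866.78
link = 4312.87/4866.78 = 0.886186
Link 1999→2000:
ΣP(2000)Q(1999) = 634.41×3 + 12.31×137 = 1903.23 + 1686.47 = 3589.7
ΣP(1999)Q(1999) = 753.28×3 + 14.77×137 = 2259.84 + 2023.49 = 4283.33
link = 3589.7/4283.33 = 0.838063
Chained index = 100 × 1.047433 × 0.886186 × 0.838063 = 77.7907

77.79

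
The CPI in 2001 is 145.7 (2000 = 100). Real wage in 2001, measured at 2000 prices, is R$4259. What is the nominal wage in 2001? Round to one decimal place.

6205.4

Nominal = Real × (Index/100) = 4259 × (145.7/100)
        = 4259 × 1.457 = 6205.3630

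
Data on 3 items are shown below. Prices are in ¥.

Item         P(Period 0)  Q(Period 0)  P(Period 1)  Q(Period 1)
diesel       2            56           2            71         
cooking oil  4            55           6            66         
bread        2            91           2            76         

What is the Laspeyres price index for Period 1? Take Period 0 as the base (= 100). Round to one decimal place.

121.4

Laspeyres price index uses base-period quantities as weights.
ΣP(Period 1)·Q(Period 0) = 2×56 + 6×55 + 2×91 = 112 + 330 + 182 = 624
ΣP(Period 0)·Q(Period 0) = 2×56 + 4×55 + 2×91 = 112 + 220 + 182 = 514
Index = 624 / 514 × 100 = 121.4008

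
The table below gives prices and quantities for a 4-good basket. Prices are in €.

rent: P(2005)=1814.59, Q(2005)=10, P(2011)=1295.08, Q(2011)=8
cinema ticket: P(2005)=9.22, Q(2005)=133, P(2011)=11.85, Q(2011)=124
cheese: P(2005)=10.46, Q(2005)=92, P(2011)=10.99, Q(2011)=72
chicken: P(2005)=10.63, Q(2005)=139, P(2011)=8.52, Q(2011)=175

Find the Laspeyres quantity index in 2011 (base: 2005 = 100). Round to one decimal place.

83.8

Laspeyres quantity index uses base-period prices as weights.
ΣP(2005)·Q(2011) = 1814.59×8 + 9.22×124 + 10.46×72 + 10.63×175 = 14516.72 + 1143.28 + 753.12 + 1860.25 = 18273.37
ΣP(2005)·Q(2005) = 1814.59×10 + 9.22×133 + 10.46×92 + 10.63×139 = 18145.9 + 1226.26 + 962.32 + 1477.57 = 21812.05
Index = 18273.37 / 21812.05 × 100 = 83.7765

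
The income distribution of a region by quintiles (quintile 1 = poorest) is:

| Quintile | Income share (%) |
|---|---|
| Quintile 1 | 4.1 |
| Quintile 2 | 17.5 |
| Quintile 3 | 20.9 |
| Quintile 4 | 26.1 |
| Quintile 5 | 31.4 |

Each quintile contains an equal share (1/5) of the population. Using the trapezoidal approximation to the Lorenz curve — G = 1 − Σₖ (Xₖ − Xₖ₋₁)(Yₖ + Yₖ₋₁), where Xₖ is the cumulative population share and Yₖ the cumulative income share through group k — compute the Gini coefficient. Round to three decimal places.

0.253

Cumulative income shares Yₖ: 0.0410, 0.2160, 0.4250, 0.6860, 1.0000
Σ (Xₖ−Xₖ₋₁)(Yₖ+Yₖ₋₁) = (1/5)(0.0410+0.0000) + (1/5)(0.2160+0.0410) + (1/5)(0.4250+0.2160) + (1/5)(0.6860+0.4250) + (1/5)(1.0000+0.6860)
  = 0.0082 + 0.0514 + 0.1282 + 0.2222 + 0.3372 = 0.7472
G = 1 − 0.7472 = 0.2528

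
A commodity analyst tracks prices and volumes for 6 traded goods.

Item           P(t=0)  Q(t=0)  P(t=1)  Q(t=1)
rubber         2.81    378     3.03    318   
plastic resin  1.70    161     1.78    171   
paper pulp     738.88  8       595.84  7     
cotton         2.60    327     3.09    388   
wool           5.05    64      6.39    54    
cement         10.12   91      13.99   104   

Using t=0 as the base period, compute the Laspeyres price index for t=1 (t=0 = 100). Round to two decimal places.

Laspeyres price index uses base-period quantities as weights.
ΣP(t=1)·Q(t=0) = 3.03×378 + 1.78×161 + 595.84×8 + 3.09×327 + 6.39×64 + 13.99×91 = 1145.34 + 286.58 + 4766.72 + 1010.43 + 408.96 + 1273.09 = 8891.12
ΣP(t=0)·Q(t=0) = 2.81×378 + 1.70×161 + 738.88×8 + 2.60×327 + 5.05×64 + 10.12×91 = 1062.18 + 273.7 + 5911.04 + 850.2 + 323.2 + 920.92 = 9341.24
Index = 8891.12 / 9341.24 × 100 = 95.1814

95.18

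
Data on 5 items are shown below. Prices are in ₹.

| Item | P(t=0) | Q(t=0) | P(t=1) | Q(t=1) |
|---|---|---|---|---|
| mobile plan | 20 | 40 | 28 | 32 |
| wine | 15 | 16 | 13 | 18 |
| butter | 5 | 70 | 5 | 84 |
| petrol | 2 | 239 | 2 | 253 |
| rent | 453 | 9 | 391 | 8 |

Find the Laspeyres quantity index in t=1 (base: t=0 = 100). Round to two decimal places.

91.84

Laspeyres quantity index uses base-period prices as weights.
ΣP(t=0)·Q(t=1) = 20×32 + 15×18 + 5×84 + 2×253 + 453×8 = 640 + 270 + 420 + 506 + 3624 = 5460
ΣP(t=0)·Q(t=0) = 20×40 + 15×16 + 5×70 + 2×239 + 453×9 = 800 + 240 + 350 + 478 + 4077 = 5945
Index = 5460 / 5945 × 100 = 91.8419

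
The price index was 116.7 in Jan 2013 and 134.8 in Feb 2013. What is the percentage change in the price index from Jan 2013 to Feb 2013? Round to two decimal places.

Change = (134.8 − 116.7) / 116.7 × 100
       = 18.1 / 116.7 × 100 = 15.5099%

15.51%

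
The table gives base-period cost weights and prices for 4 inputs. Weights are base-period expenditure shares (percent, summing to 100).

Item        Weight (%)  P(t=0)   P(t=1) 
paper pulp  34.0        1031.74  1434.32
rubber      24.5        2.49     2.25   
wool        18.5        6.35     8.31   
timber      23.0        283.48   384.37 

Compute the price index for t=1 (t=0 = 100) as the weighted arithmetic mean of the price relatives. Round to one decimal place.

124.8

paper pulp: 34.0 × (1434.32/1031.74) = 34.0 × 1.390195 = 47.2666
rubber: 24.5 × (2.25/2.49) = 24.5 × 0.903614 = 22.1386
wool: 18.5 × (8.31/6.35) = 18.5 × 1.308661 = 24.2102
timber: 23.0 × (384.37/283.48) = 23.0 × 1.355898 = 31.1857
Index = Σ wᵢ·(p₁ᵢ/p₀ᵢ) = 47.2666 + 22.1386 + 24.2102 + 31.1857 = 124.8011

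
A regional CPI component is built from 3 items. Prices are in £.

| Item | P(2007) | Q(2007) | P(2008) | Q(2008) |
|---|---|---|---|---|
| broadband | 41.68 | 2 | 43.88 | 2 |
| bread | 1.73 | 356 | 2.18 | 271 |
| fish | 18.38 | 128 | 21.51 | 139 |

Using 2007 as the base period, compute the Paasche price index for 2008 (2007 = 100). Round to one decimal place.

Paasche price index uses current-period quantities as weights.
ΣP(2008)·Q(2008) = 43.88×2 + 2.18×271 + 21.51×139 = 87.76 + 590.78 + 2989.89 = 3668.43
ΣP(2007)·Q(2008) = 41.68×2 + 1.73×271 + 18.38×139 = 83.36 + 468.83 + 2554.82 = 3107.01
Index = 3668.43 / 3107.01 × 100 = 118.0695

118.1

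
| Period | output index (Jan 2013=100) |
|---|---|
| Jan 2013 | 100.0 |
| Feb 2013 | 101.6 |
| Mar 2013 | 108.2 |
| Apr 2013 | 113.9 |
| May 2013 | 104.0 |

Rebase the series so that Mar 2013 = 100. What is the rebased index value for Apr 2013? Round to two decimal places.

105.27

Rebased(Apr 2013) = 113.9 / 108.2 × 100 = 105.2680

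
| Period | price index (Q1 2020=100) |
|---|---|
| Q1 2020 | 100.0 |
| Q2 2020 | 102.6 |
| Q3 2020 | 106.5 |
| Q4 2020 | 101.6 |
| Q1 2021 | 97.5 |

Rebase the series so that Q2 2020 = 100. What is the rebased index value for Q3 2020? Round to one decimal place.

Rebased(Q3 2020) = 106.5 / 102.6 × 100 = 103.8012

103.8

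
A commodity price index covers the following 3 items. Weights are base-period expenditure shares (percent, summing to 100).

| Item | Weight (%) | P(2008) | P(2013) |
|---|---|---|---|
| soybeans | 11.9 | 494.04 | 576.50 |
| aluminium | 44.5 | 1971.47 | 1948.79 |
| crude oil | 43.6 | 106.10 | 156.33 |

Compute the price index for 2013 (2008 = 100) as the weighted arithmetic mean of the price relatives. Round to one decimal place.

122.1

soybeans: 11.9 × (576.50/494.04) = 11.9 × 1.166910 = 13.8862
aluminium: 44.5 × (1948.79/1971.47) = 44.5 × 0.988496 = 43.9881
crude oil: 43.6 × (156.33/106.10) = 43.6 × 1.473421 = 64.2412
Index = Σ wᵢ·(p₁ᵢ/p₀ᵢ) = 13.8862 + 43.9881 + 64.2412 = 122.1155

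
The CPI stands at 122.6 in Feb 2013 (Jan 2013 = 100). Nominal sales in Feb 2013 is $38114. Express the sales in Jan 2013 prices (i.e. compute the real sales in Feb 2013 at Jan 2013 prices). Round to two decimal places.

31088.09

Real = Nominal ÷ (Index/100) = 38114 ÷ (122.6/100)
     = 38114 ÷ 1.226 = 31088.0914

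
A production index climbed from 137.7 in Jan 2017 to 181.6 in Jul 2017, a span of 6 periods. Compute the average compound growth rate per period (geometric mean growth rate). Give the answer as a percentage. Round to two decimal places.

4.72%

Growth factor = (181.6/137.7)^(1/6) = (1.318809)^(1/6) = 1.047202
Growth rate = 1.047202 − 1 = 0.047202 = 4.7202%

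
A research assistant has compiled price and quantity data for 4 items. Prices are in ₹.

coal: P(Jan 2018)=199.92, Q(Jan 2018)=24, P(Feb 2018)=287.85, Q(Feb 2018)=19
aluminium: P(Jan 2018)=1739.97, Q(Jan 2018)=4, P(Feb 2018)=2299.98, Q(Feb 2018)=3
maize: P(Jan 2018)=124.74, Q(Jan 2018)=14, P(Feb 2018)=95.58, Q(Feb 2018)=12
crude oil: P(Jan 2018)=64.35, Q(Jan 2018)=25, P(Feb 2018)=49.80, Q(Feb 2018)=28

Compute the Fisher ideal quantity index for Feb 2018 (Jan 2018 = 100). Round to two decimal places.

80.63

Laspeyres component (base-period weights):
ΣP(Jan 2018)Q(Feb 2018) = 199.92×19 + 1739.97×3 + 124.74×12 + 64.35×28 = 3798.48 + 5219.91 + 1496.88 + 1801.8 = 12317.07
ΣP(Jan 2018)Q(Jan 2018) = 199.92×24 + 1739.97×4 + 124.74×14 + 64.35×25 = 4798.08 + 6959.88 + 1746.36 + 1608.75 = 15113.07
L = 12317.07 / 15113.07 × 100 = 81.4995
Paasche component (current-period weights):
ΣP(Feb 2018)Q(Feb 2018) = 287.85×19 + 2299.98×3 + 95.58×12 + 49.80×28 = 5469.15 + 6899.94 + 1146.96 + 1394.4 = 14910.45
ΣP(Feb 2018)Q(Jan 2018) = 287.85×24 + 2299.98×4 + 95.58×14 + 49.80×25 = 6908.4 + 9199.92 + 1338.12 + 1245 = 18691.44
P = 14910.45 / 18691.44 × 100 = 79.7715
Fisher = √(L × P) = √(81.4995 × 79.7715) = 80.6309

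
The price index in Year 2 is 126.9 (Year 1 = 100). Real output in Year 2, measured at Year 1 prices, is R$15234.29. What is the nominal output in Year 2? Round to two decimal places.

19332.31

Nominal = Real × (Index/100) = 15234.29 × (126.9/100)
        = 15234.29 × 1.269 = 19332.3140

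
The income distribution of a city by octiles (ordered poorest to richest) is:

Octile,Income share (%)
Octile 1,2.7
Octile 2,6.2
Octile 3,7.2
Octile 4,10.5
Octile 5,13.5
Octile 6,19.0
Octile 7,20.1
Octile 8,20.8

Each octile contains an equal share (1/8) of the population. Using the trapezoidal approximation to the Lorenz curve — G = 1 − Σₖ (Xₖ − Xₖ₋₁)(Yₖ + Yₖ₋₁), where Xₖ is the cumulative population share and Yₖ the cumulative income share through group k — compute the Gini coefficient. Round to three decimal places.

Cumulative income shares Yₖ: 0.0270, 0.0890, 0.1610, 0.2660, 0.4010, 0.5910, 0.7920, 1.0000
Σ (Xₖ−Xₖ₋₁)(Yₖ+Yₖ₋₁) = (1/8)(0.0270+0.0000) + (1/8)(0.0890+0.0270) + (1/8)(0.1610+0.0890) + (1/8)(0.2660+0.1610) + (1/8)(0.4010+0.2660) + (1/8)(0.5910+0.4010) + (1/8)(0.7920+0.5910) + (1/8)(1.0000+0.7920)
  = 0.0034 + 0.0145 + 0.0312 + 0.0534 + 0.0834 + 0.1240 + 0.1729 + 0.2240 = 0.7067
G = 1 − 0.7067 = 0.2933

0.293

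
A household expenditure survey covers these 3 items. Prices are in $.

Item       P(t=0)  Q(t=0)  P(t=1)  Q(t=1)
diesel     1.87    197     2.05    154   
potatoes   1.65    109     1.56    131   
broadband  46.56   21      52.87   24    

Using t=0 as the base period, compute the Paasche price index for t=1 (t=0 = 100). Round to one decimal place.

Paasche price index uses current-period quantities as weights.
ΣP(t=1)·Q(t=1) = 2.05×154 + 1.56×131 + 52.87×24 = 315.7 + 204.36 + 1268.88 = 1788.94
ΣP(t=0)·Q(t=1) = 1.87×154 + 1.65×131 + 46.56×24 = 287.98 + 216.15 + 1117.44 = 1621.57
Index = 1788.94 / 1621.57 × 100 = 110.3215

110.3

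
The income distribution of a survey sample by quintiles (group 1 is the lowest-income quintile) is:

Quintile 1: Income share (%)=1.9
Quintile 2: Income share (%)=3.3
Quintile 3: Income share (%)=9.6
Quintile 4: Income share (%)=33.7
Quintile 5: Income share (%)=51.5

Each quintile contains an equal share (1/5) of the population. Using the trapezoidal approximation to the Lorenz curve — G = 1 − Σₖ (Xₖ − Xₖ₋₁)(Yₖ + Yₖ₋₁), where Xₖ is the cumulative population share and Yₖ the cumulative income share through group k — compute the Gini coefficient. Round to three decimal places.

0.518

Cumulative income shares Yₖ: 0.0190, 0.0520, 0.1480, 0.4850, 1.0000
Σ (Xₖ−Xₖ₋₁)(Yₖ+Yₖ₋₁) = (1/5)(0.0190+0.0000) + (1/5)(0.0520+0.0190) + (1/5)(0.1480+0.0520) + (1/5)(0.4850+0.1480) + (1/5)(1.0000+0.4850)
  = 0.0038 + 0.0142 + 0.0400 + 0.1266 + 0.2970 = 0.4816
G = 1 − 0.4816 = 0.5184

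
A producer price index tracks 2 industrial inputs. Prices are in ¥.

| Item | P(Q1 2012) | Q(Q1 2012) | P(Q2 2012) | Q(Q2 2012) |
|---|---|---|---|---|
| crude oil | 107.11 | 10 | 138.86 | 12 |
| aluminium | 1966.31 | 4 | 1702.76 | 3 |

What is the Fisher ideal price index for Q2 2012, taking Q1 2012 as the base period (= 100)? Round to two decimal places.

Laspeyres component (base-period weights):
ΣP(Q2 2012)Q(Q1 2012) = 138.86×10 + 1702.76×4 = 1388.6 + 6811.04 = 8199.64
ΣP(Q1 2012)Q(Q1 2012) = 107.11×10 + 1966.31×4 = 1071.1 + 7865.24 = 8936.34
L = 8199.64 / 8936.34 × 100 = 91.7561
Paasche component (current-period weights):
ΣP(Q2 2012)Q(Q2 2012) = 138.86×12 + 1702.76×3 = 1666.32 + 5108.28 = 6774.6
ΣP(Q1 2012)Q(Q2 2012) = 107.11×12 + 1966.31×3 = 1285.32 + 5898.93 = 7184.25
P = 6774.6 / 7184.25 × 100 = 94.2979
Fisher = √(L × P) = √(91.7561 × 94.2979) = 93.0184

93.02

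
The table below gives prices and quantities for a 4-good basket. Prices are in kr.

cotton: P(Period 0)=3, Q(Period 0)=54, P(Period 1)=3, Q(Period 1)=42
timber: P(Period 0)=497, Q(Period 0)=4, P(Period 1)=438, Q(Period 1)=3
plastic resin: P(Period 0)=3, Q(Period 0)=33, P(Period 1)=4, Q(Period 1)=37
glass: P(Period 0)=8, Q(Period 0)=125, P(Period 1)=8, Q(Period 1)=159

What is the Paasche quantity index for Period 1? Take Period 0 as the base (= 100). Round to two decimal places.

93.89

Paasche quantity index uses current-period prices as weights.
ΣP(Period 1)·Q(Period 1) = 3×42 + 438×3 + 4×37 + 8×159 = 126 + 1314 + 148 + 1272 = 2860
ΣP(Period 1)·Q(Period 0) = 3×54 + 438×4 + 4×33 + 8×125 = 162 + 1752 + 132 + 1000 = 3046
Index = 2860 / 3046 × 100 = 93.8936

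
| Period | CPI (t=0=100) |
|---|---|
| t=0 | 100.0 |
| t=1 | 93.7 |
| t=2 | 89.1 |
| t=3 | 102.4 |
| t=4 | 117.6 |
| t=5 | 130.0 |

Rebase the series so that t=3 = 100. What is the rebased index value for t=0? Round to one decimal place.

97.7

Rebased(t=0) = 100.0 / 102.4 × 100 = 97.6562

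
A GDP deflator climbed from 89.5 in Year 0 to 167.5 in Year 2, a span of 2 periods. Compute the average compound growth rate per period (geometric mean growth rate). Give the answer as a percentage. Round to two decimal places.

Growth factor = (167.5/89.5)^(1/2) = (1.871508)^(1/2) = 1.368031
Growth rate = 1.368031 − 1 = 0.368031 = 36.8031%

36.80%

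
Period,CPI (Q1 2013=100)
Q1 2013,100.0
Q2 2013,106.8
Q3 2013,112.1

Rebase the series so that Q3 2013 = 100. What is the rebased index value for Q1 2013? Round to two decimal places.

Rebased(Q1 2013) = 100.0 / 112.1 × 100 = 89.2061

89.21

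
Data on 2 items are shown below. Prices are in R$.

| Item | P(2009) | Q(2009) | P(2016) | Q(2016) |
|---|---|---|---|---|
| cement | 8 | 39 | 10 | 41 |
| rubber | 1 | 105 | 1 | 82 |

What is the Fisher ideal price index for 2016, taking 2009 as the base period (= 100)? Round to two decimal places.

119.35

Laspeyres component (base-period weights):
ΣP(2016)Q(2009) = 10×39 + 1×105 = 390 + 105 = 495
ΣP(2009)Q(2009) = 8×39 + 1×105 = 312 + 105 = 417
L = 495 / 417 × 100 = 118.7050
Paasche component (current-period weights):
ΣP(2016)Q(2016) = 10×41 + 1×82 = 410 + 82 = 492
ΣP(2009)Q(2016) = 8×41 + 1×82 = 328 + 82 = 410
P = 492 / 410 × 100 = 120.0000
Fisher = √(L × P) = √(118.7050 × 120.0000) = 119.3508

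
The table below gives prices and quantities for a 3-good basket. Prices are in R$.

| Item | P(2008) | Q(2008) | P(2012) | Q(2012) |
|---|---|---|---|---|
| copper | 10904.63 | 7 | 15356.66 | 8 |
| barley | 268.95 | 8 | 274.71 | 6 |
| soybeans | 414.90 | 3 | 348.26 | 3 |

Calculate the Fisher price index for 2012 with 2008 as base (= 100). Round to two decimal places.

Laspeyres component (base-period weights):
ΣP(2012)Q(2008) = 15356.66×7 + 274.71×8 + 348.26×3 = 107496.62 + 2197.68 + 1044.78 = 110739.08
ΣP(2008)Q(2008) = 10904.63×7 + 268.95×8 + 414.90×3 = 76332.41 + 2151.6 + 1244.7 = 79728.71
L = 110739.08 / 79728.71 × 100 = 138.8949
Paasche component (current-period weights):
ΣP(2012)Q(2012) = 15356.66×8 + 274.71×6 + 348.26×3 = 122853.28 + 1648.26 + 1044.78 = 125546.32
ΣP(2008)Q(2012) = 10904.63×8 + 268.95×6 + 414.90×3 = 87237.04 + 1613.7 + 1244.7 = 90095.44
P = 125546.32 / 90095.44 × 100 = 139.3481
Fisher = √(L × P) = √(138.8949 × 139.3481) = 139.1213

139.12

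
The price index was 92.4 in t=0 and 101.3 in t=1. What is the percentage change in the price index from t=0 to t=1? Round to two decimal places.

9.63%

Change = (101.3 − 92.4) / 92.4 × 100
       = 8.9 / 92.4 × 100 = 9.6320%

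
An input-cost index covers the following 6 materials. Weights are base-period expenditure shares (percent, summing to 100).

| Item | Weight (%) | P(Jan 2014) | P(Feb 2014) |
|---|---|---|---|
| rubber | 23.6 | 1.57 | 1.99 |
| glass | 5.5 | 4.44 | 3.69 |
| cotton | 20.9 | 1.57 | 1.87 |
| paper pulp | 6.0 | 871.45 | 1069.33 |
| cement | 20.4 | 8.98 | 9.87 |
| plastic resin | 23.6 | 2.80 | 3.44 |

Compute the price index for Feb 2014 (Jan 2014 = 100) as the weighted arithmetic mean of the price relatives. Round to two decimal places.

rubber: 23.6 × (1.99/1.57) = 23.6 × 1.267516 = 29.9134
glass: 5.5 × (3.69/4.44) = 5.5 × 0.831081 = 4.5709
cotton: 20.9 × (1.87/1.57) = 20.9 × 1.191083 = 24.8936
paper pulp: 6.0 × (1069.33/871.45) = 6.0 × 1.227070 = 7.3624
cement: 20.4 × (9.87/8.98) = 20.4 × 1.099109 = 22.4218
plastic resin: 23.6 × (3.44/2.80) = 23.6 × 1.228571 = 28.9943
Index = Σ wᵢ·(p₁ᵢ/p₀ᵢ) = 29.9134 + 4.5709 + 24.8936 + 7.3624 + 22.4218 + 28.9943 = 118.1565

118.16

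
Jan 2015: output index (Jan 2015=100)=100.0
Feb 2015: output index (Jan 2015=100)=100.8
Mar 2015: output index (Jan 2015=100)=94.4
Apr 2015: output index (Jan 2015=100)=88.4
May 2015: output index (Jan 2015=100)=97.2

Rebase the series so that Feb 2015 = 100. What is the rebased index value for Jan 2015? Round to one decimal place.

99.2

Rebased(Jan 2015) = 100.0 / 100.8 × 100 = 99.2063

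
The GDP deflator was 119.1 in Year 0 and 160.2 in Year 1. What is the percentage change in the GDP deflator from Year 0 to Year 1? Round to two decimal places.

Change = (160.2 − 119.1) / 119.1 × 100
       = 41.1 / 119.1 × 100 = 34.5088%

34.51%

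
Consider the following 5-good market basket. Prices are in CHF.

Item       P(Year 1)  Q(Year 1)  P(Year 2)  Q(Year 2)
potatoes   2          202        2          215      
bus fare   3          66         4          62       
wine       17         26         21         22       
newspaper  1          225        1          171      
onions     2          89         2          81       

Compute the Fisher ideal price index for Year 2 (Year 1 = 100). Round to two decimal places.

Laspeyres component (base-period weights):
ΣP(Year 2)Q(Year 1) = 2×202 + 4×66 + 21×26 + 1×225 + 2×89 = 404 + 264 + 546 + 225 + 178 = 1617
ΣP(Year 1)Q(Year 1) = 2×202 + 3×66 + 17×26 + 1×225 + 2×89 = 404 + 198 + 442 + 225 + 178 = 1447
L = 1617 / 1447 × 100 = 111.7484
Paasche component (current-period weights):
ΣP(Year 2)Q(Year 2) = 2×215 + 4×62 + 21×22 + 1×171 + 2×81 = 430 + 248 + 462 + 171 + 162 = 1473
ΣP(Year 1)Q(Year 2) = 2×215 + 3×62 + 17×22 + 1×171 + 2×81 = 430 + 186 + 374 + 171 + 162 = 1323
P = 1473 / 1323 × 100 = 111.3379
Fisher = √(L × P) = √(111.7484 × 111.3379) = 111.5430

111.54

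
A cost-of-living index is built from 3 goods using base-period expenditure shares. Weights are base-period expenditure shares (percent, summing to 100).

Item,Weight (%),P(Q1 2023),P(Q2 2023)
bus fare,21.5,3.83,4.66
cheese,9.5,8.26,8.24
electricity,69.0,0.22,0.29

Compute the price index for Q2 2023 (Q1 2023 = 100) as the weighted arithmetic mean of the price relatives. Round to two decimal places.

126.59

bus fare: 21.5 × (4.66/3.83) = 21.5 × 1.216710 = 26.1593
cheese: 9.5 × (8.24/8.26) = 9.5 × 0.997579 = 9.4770
electricity: 69.0 × (0.29/0.22) = 69.0 × 1.318182 = 90.9545
Index = Σ wᵢ·(p₁ᵢ/p₀ᵢ) = 26.1593 + 9.4770 + 90.9545 = 126.5908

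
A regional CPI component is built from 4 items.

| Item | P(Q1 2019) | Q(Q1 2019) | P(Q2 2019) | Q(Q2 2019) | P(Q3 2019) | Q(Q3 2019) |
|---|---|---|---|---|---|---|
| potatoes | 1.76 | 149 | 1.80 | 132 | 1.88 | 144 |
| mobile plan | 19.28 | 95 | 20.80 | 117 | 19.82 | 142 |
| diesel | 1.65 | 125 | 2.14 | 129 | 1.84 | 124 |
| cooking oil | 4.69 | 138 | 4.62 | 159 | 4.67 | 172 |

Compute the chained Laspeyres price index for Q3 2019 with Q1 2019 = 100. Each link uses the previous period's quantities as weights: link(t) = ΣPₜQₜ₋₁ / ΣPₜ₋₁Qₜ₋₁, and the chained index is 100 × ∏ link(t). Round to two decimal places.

102.94

Link Q1 2019→Q2 2019:
ΣP(Q2 2019)Q(Q1 2019) = 1.80×149 + 20.80×95 + 2.14×125 + 4.62×138 = 268.2 + 1976 + 267.5 + 637.56 = 3149.26
ΣP(Q1 2019)Q(Q1 2019) = 1.76×149 + 19.28×95 + 1.65×125 + 4.69×138 = 262.24 + 1831.6 + 206.25 + 647.22 = 2947.31
link = 3149.26/2947.31 = 1.068520
Link Q2 2019→Q3 2019:
ΣP(Q3 2019)Q(Q2 2019) = 1.88×132 + 19.82×117 + 1.84×129 + 4.67×159 = 248.16 + 2318.94 + 237.36 + 742.53 = 3546.99
ΣP(Q2 2019)Q(Q2 2019) = 1.80×132 + 20.80×117 + 2.14×129 + 4.62×159 = 237.6 + 2433.6 + 276.06 + 734.58 = 3681.84
link = 3546.99/3681.84 = 0.963374
Chained index = 100 × 1.068520 × 0.963374 = 102.9385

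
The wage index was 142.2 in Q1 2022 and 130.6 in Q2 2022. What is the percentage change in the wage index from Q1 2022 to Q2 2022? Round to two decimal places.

Change = (130.6 − 142.2) / 142.2 × 100
       = -11.6 / 142.2 × 100 = -8.1575%

-8.16%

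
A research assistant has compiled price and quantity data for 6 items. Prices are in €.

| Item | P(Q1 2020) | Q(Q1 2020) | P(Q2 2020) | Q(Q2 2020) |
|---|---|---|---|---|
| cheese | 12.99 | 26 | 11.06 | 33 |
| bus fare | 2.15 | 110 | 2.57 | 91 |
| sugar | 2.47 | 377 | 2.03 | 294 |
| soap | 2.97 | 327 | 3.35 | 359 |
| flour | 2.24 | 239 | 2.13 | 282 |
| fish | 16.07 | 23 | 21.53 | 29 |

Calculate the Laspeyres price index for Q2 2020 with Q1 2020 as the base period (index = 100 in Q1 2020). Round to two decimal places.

Laspeyres price index uses base-period quantities as weights.
ΣP(Q2 2020)·Q(Q1 2020) = 11.06×26 + 2.57×110 + 2.03×377 + 3.35×327 + 2.13×239 + 21.53×23 = 287.56 + 282.7 + 765.31 + 1095.45 + 509.07 + 495.19 = 3435.28
ΣP(Q1 2020)·Q(Q1 2020) = 12.99×26 + 2.15×110 + 2.47×377 + 2.97×327 + 2.24×239 + 16.07×23 = 337.74 + 236.5 + 931.19 + 971.19 + 535.36 + 369.61 = 3381.59
Index = 3435.28 / 3381.59 × 100 = 101.5877

101.59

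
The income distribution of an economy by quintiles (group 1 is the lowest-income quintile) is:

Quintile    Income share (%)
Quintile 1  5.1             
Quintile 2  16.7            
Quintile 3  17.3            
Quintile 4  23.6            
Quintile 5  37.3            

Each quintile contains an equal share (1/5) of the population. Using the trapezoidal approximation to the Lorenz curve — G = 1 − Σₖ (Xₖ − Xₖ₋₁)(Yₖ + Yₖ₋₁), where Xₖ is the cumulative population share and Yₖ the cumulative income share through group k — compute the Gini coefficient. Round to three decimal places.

Cumulative income shares Yₖ: 0.0510, 0.2180, 0.3910, 0.6270, 1.0000
Σ (Xₖ−Xₖ₋₁)(Yₖ+Yₖ₋₁) = (1/5)(0.0510+0.0000) + (1/5)(0.2180+0.0510) + (1/5)(0.3910+0.2180) + (1/5)(0.6270+0.3910) + (1/5)(1.0000+0.6270)
  = 0.0102 + 0.0538 + 0.1218 + 0.2036 + 0.3254 = 0.7148
G = 1 − 0.7148 = 0.2852

0.285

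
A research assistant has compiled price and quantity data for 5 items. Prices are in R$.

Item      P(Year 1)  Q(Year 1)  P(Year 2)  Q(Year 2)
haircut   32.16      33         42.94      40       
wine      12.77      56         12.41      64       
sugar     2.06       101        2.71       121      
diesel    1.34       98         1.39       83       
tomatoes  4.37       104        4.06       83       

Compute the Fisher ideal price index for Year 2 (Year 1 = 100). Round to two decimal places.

115.50

Laspeyres component (base-period weights):
ΣP(Year 2)Q(Year 1) = 42.94×33 + 12.41×56 + 2.71×101 + 1.39×98 + 4.06×104 = 1417.02 + 694.96 + 273.71 + 136.22 + 422.24 = 2944.15
ΣP(Year 1)Q(Year 1) = 32.16×33 + 12.77×56 + 2.06×101 + 1.34×98 + 4.37×104 = 1061.28 + 715.12 + 208.06 + 131.32 + 454.48 = 2570.26
L = 2944.15 / 2570.26 × 100 = 114.5468
Paasche component (current-period weights):
ΣP(Year 2)Q(Year 2) = 42.94×40 + 12.41×64 + 2.71×121 + 1.39×83 + 4.06×83 = 1717.6 + 794.24 + 327.91 + 115.37 + 336.98 = 3292.1
ΣP(Year 1)Q(Year 2) = 32.16×40 + 12.77×64 + 2.06×121 + 1.34×83 + 4.37×83 = 1286.4 + 817.28 + 249.26 + 111.22 + 362.71 = 2826.87
P = 3292.1 / 2826.87 × 100 = 116.4574
Fisher = √(L × P) = √(114.5468 × 116.4574) = 115.4982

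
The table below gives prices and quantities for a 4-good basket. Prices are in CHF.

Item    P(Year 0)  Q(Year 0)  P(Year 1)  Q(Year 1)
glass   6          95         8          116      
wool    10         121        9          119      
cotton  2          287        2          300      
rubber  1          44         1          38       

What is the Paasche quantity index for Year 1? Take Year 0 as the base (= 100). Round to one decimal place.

106.9

Paasche quantity index uses current-period prices as weights.
ΣP(Year 1)·Q(Year 1) = 8×116 + 9×119 + 2×300 + 1×38 = 928 + 1071 + 600 + 38 = 2637
ΣP(Year 1)·Q(Year 0) = 8×95 + 9×121 + 2×287 + 1×44 = 760 + 1089 + 574 + 44 = 2467
Index = 2637 / 2467 × 100 = 106.8910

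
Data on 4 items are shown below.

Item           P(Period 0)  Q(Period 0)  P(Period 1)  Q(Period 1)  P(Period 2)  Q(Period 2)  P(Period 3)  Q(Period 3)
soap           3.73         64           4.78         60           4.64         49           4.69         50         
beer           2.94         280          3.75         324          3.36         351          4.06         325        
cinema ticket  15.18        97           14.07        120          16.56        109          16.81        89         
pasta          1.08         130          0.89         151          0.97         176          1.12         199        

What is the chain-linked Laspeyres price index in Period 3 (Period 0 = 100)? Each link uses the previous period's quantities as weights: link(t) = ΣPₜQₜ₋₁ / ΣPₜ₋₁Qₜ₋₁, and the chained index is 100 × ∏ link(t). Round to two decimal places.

121.62

Link Period 0→Period 1:
ΣP(Period 1)Q(Period 0) = 4.78×64 + 3.75×280 + 14.07×97 + 0.89×130 = 305.92 + 1050 + 1364.79 + 115.7 = 2836.41
ΣP(Period 0)Q(Period 0) = 3.73×64 + 2.94×280 + 15.18×97 + 1.08×130 = 238.72 + 823.2 + 1472.46 + 140.4 = 2674.78
link = 2836.41/2674.78 = 1.060427
Link Period 1→Period 2:
ΣP(Period 2)Q(Period 1) = 4.64×60 + 3.36×324 + 16.56×120 + 0.97×151 = 278.4 + 1088.64 + 1987.2 + 146.47 = 3500.71
ΣP(Period 1)Q(Period 1) = 4.78×60 + 3.75×324 + 14.07×120 + 0.89×151 = 286.8 + 1215 + 1688.4 + 134.39 = 3324.59
link = 3500.71/3324.59 = 1.052975
Link Period 2→Period 3:
ΣP(Period 3)Q(Period 2) = 4.69×49 + 4.06×351 + 16.81×109 + 1.12×176 = 229.81 + 1425.06 + 1832.29 + 197.12 = 3684.28
ΣP(Period 2)Q(Period 2) = 4.64×49 + 3.36×351 + 16.56×109 + 0.97×176 = 227.36 + 1179.36 + 1805.04 + 170.72 = 3382.48
link = 3684.28/3382.48 = 1.089224
Chained index = 100 × 1.060427 × 1.052975 × 1.089224 = 121.6232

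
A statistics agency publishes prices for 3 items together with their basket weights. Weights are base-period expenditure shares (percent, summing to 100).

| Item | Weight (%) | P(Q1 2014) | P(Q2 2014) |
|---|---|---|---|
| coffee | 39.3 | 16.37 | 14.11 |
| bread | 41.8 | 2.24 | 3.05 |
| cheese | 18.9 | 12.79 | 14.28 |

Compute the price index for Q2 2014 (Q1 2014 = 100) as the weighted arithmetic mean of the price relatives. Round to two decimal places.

111.89

coffee: 39.3 × (14.11/16.37) = 39.3 × 0.861943 = 33.8743
bread: 41.8 × (3.05/2.24) = 41.8 × 1.361607 = 56.9152
cheese: 18.9 × (14.28/12.79) = 18.9 × 1.116497 = 21.1018
Index = Σ wᵢ·(p₁ᵢ/p₀ᵢ) = 33.8743 + 56.9152 + 21.1018 = 111.8913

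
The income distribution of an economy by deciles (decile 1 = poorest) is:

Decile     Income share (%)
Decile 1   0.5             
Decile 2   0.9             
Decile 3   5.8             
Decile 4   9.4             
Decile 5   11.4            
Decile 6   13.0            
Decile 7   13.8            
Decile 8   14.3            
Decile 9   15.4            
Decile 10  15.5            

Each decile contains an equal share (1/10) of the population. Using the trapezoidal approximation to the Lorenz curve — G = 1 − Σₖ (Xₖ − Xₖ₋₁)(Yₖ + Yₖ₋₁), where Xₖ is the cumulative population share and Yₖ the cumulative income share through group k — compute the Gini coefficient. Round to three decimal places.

Cumulative income shares Yₖ: 0.0050, 0.0140, 0.0720, 0.1660, 0.2800, 0.4100, 0.5480, 0.6910, 0.8450, 1.0000
Σ (Xₖ−Xₖ₋₁)(Yₖ+Yₖ₋₁) = (1/10)(0.0050+0.0000) + (1/10)(0.0140+0.0050) + (1/10)(0.0720+0.0140) + (1/10)(0.1660+0.0720) + (1/10)(0.2800+0.1660) + (1/10)(0.4100+0.2800) + (1/10)(0.5480+0.4100) + (1/10)(0.6910+0.5480) + (1/10)(0.8450+0.6910) + (1/10)(1.0000+0.8450)
  = 0.0005 + 0.0019 + 0.0086 + 0.0238 + 0.0446 + 0.0690 + 0.0958 + 0.1239 + 0.1536 + 0.1845 = 0.7062
G = 1 − 0.7062 = 0.2938

0.294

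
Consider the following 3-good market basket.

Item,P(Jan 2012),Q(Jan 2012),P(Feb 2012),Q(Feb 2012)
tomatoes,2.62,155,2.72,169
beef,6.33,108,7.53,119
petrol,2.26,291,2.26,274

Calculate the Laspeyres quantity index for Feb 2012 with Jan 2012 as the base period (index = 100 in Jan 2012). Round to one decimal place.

Laspeyres quantity index uses base-period prices as weights.
ΣP(Jan 2012)·Q(Feb 2012) = 2.62×169 + 6.33×119 + 2.26×274 = 442.78 + 753.27 + 619.24 = 1815.29
ΣP(Jan 2012)·Q(Jan 2012) = 2.62×155 + 6.33×108 + 2.26×291 = 406.1 + 683.64 + 657.66 = 1747.4
Index = 1815.29 / 1747.4 × 100 = 103.8852

103.9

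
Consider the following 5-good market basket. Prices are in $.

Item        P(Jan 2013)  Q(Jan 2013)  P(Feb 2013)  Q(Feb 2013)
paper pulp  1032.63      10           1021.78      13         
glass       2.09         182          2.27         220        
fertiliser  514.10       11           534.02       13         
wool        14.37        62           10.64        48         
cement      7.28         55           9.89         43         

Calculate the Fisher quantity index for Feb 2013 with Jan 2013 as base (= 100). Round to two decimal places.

Laspeyres component (base-period weights):
ΣP(Jan 2013)Q(Feb 2013) = 1032.63×13 + 2.09×220 + 514.10×13 + 14.37×48 + 7.28×43 = 13424.19 + 459.8 + 6683.3 + 689.76 + 313.04 = 21570.09
ΣP(Jan 2013)Q(Jan 2013) = 1032.63×10 + 2.09×182 + 514.10×11 + 14.37×62 + 7.28×55 = 10326.3 + 380.38 + 5655.1 + 890.94 + 400.4 = 17653.12
L = 21570.09 / 17653.12 × 100 = 122.1885
Paasche component (current-period weights):
ΣP(Feb 2013)Q(Feb 2013) = 1021.78×13 + 2.27×220 + 534.02×13 + 10.64×48 + 9.89×43 = 13283.14 + 499.4 + 6942.26 + 510.72 + 425.27 = 21660.79
ΣP(Feb 2013)Q(Jan 2013) = 1021.78×10 + 2.27×182 + 534.02×11 + 10.64×62 + 9.89×55 = 10217.8 + 413.14 + 5874.22 + 659.68 + 543.95 = 17708.79
P = 21660.79 / 17708.79 × 100 = 122.3166
Fisher = √(L × P) = √(122.1885 × 122.3166) = 122.2526

122.25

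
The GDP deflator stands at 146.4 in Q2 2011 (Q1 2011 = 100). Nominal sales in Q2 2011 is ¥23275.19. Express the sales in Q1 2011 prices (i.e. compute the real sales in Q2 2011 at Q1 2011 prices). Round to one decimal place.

Real = Nominal ÷ (Index/100) = 23275.19 ÷ (146.4/100)
     = 23275.19 ÷ 1.464 = 15898.3538

15898.4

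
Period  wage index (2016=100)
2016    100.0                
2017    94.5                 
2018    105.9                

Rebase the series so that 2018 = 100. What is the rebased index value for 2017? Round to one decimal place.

Rebased(2017) = 94.5 / 105.9 × 100 = 89.2351

89.2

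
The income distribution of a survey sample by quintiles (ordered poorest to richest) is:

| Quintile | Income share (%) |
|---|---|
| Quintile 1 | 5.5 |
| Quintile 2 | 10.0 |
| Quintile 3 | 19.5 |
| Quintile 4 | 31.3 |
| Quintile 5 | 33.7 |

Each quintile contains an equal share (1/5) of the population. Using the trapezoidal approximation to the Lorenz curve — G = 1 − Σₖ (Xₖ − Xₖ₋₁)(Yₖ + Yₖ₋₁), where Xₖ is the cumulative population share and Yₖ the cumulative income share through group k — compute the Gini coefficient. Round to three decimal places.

0.311

Cumulative income shares Yₖ: 0.0550, 0.1550, 0.3500, 0.6630, 1.0000
Σ (Xₖ−Xₖ₋₁)(Yₖ+Yₖ₋₁) = (1/5)(0.0550+0.0000) + (1/5)(0.1550+0.0550) + (1/5)(0.3500+0.1550) + (1/5)(0.6630+0.3500) + (1/5)(1.0000+0.6630)
  = 0.0110 + 0.0420 + 0.1010 + 0.2026 + 0.3326 = 0.6892
G = 1 − 0.6892 = 0.3108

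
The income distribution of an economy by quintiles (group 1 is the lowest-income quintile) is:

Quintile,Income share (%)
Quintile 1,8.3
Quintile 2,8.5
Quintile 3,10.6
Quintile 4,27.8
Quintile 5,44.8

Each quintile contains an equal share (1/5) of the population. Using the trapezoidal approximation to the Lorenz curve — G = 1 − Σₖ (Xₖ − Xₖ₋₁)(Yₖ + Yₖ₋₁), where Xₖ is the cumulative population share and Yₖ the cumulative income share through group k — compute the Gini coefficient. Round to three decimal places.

Cumulative income shares Yₖ: 0.0830, 0.1680, 0.2740, 0.5520, 1.0000
Σ (Xₖ−Xₖ₋₁)(Yₖ+Yₖ₋₁) = (1/5)(0.0830+0.0000) + (1/5)(0.1680+0.0830) + (1/5)(0.2740+0.1680) + (1/5)(0.5520+0.2740) + (1/5)(1.0000+0.5520)
  = 0.0166 + 0.0502 + 0.0884 + 0.1652 + 0.3104 = 0.6308
G = 1 − 0.6308 = 0.3692

0.369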